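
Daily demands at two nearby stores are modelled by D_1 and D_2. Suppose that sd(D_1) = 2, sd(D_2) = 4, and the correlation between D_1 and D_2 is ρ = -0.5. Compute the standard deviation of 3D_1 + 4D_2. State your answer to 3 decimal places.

Var(D_1) = (2)² = 4;  Var(D_2) = (4)² = 16
Cov(D_1,D_2) = ρ·sd(D_1)·sd(D_2) = -0.5·2·4 = -4
Var(3D_1 + 4D_2) = (3)²·Var(D_1) + (4)²·Var(D_2) + 2·(3)·(4)·Cov(D_1,D_2)
= 9·4 + 16·16 + 24·-4 = 196
sd(3D_1 + 4D_2) = √196 ≈ 14.000

14.000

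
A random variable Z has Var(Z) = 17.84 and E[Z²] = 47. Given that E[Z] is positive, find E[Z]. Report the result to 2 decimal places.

5.40

(E[Z])² = E[Z²] − Var(Z) = 47 − 17.84 = 29.16
E[Z] = √29.16 = 5.4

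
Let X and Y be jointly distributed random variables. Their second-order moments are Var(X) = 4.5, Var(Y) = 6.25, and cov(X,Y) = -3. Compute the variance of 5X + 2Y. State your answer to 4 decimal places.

77.5000

Var(5X + 2Y) = (5)²·Var(X) + (2)²·Var(Y) + 2·(5)·(2)·cov(X,Y)
= 25·4.5 + 4·6.25 + 20·-3 = 77.5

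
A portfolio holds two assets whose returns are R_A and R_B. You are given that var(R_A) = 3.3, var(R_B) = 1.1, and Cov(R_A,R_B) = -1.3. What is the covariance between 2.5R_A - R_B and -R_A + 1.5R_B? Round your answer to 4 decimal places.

Cov(2.5R_A - R_B, -R_A + 1.5R_B) = (2.5)(-1)var(R_A) + (-1)(1.5)var(R_B) + [(2.5)(1.5) + (-1)(-1)]Cov(R_A,R_B)
= -2.5·3.3 + -1.5·1.1 + 4.75·-1.3 = -16.075

-16.0750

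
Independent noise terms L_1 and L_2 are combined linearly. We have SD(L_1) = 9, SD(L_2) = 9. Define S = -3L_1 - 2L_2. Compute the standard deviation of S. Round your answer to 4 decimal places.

Var(L_1) = 81, Var(L_2) = 81
By independence, Var(S) = (-3)²Var(L_1) + (-2)²Var(L_2)
= (-3)²·81 + (-2)²·81 = 1053
SD(S) = √1053 ≈ 32.4500

32.4500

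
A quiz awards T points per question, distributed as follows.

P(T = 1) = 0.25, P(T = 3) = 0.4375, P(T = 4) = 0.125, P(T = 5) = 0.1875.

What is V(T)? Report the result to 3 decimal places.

E[T] = (1)(0.25) + (3)(0.4375) + (4)(0.125) + (5)(0.1875) = 3
E[T²] = (1)²(0.25) + (3)²(0.4375) + (4)²(0.125) + (5)²(0.1875) = 10.875
V(T) = E[T²] − (E[T])² = 10.875 − (3)² = 1.875

1.875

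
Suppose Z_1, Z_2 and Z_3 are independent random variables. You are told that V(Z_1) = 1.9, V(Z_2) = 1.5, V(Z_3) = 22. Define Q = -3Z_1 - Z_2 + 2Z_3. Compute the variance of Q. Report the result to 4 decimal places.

By independence, V(Q) = (-3)²V(Z_1) + (-1)²V(Z_2) + (2)²V(Z_3)
= (-3)²·1.9 + (-1)²·1.5 + (2)²·22 = 106.6

106.6000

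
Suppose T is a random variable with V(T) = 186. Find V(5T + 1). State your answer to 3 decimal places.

4650.000

V(5T + 1) = (5)²·V(T) = 25·186 = 4650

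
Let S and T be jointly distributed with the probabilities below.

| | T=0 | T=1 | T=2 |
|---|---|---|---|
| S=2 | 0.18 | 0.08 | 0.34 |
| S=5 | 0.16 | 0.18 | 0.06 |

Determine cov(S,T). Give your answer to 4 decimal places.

E[S] = 3.2,  E[T] = 1.06
E[ST] = 3.02
cov(S,T) = E[ST] − E[S]E[T] = 3.02 − (3.2)(1.06) = -0.372

-0.3720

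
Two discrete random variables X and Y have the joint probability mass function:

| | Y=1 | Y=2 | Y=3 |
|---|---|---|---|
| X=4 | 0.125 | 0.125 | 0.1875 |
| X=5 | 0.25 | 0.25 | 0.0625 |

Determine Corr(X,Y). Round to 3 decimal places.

E[X] = 4.5625,  E[Y] = 1.875
E[XY] = 8.4375
Cov(X,Y) = E[XY] − E[X]E[Y] = 8.4375 − (4.5625)(1.875) = -0.1171875
V(X) = 0.24609375,  V(Y) = 0.609375
ρ = -0.1171875 / √(0.24609375·0.609375) ≈ -0.303

-0.303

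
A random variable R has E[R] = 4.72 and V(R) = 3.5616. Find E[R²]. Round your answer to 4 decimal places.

E[R²] = V(R) + (E[R])² = 3.5616 + (4.72)² = 25.84

25.8400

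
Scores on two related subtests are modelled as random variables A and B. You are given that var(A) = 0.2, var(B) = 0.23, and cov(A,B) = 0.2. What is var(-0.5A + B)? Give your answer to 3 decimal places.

0.080

var(-0.5A + B) = (-0.5)²·var(A) + (1)²·var(B) + 2·(-0.5)·(1)·cov(A,B)
= 0.25·0.2 + 1·0.23 + -1·0.2 = 0.08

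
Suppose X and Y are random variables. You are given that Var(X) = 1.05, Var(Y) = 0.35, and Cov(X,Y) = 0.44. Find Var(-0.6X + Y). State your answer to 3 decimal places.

Var(-0.6X + Y) = (-0.6)²·Var(X) + (1)²·Var(Y) + 2·(-0.6)·(1)·Cov(X,Y)
= 0.36·1.05 + 1·0.35 + -1.2·0.44 = 0.2

0.200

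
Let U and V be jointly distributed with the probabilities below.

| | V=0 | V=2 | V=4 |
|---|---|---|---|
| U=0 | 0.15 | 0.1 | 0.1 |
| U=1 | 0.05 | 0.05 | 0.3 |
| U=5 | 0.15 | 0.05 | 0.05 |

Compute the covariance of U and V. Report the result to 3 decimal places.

-0.830

E[U] = 1.65,  E[V] = 2.2
E[UV] = 2.8
cov(U,V) = E[UV] − E[U]E[V] = 2.8 − (1.65)(2.2) = -0.83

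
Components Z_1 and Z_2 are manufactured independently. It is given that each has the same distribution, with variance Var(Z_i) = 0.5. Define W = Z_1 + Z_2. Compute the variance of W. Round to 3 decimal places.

By independence, Var(W) = (1)²Var(Z_1) + (1)²Var(Z_2)
= (1)²·0.5 + (1)²·0.5 = 1

1.000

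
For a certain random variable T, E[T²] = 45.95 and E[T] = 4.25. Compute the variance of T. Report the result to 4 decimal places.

V(T) = 45.95 − (4.25)² = 27.8875

27.8875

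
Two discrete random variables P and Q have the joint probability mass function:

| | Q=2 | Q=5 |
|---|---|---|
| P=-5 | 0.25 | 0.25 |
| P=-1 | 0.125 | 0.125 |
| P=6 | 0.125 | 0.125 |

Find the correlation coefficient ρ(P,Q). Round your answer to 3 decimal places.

E[P] = -1.25,  E[Q] = 3.5
E[PQ] = -4.375
Cov(P,Q) = E[PQ] − E[P]E[Q] = -4.375 − (-1.25)(3.5) = 0
Var(P) = 20.1875,  Var(Q) = 2.25
ρ = 0 / √(20.1875·2.25) ≈ 0.000

0.000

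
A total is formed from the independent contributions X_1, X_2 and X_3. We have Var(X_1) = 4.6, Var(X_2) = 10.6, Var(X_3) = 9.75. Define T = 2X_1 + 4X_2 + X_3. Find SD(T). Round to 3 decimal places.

By independence, Var(T) = (2)²Var(X_1) + (4)²Var(X_2) + (1)²Var(X_3)
= (2)²·4.6 + (4)²·10.6 + (1)²·9.75 = 197.75
SD(T) = √197.75 ≈ 14.062

14.062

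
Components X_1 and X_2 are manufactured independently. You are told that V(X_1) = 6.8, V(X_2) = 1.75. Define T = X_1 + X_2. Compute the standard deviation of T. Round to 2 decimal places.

2.92

By independence, V(T) = (1)²V(X_1) + (1)²V(X_2)
= (1)²·6.8 + (1)²·1.75 = 8.55
SD(T) = √8.55 ≈ 2.92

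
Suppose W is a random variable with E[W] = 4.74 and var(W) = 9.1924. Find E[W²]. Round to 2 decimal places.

E[W²] = var(W) + (E[W])² = 9.1924 + (4.74)² = 31.66

31.66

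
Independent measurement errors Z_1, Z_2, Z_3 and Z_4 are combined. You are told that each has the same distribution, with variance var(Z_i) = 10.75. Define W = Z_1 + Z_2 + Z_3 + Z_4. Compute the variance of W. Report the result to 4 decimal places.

By independence, var(W) = (1)²var(Z_1) + (1)²var(Z_2) + (1)²var(Z_3) + (1)²var(Z_4)
= (1)²·10.75 + (1)²·10.75 + (1)²·10.75 + (1)²·10.75 = 43

43.0000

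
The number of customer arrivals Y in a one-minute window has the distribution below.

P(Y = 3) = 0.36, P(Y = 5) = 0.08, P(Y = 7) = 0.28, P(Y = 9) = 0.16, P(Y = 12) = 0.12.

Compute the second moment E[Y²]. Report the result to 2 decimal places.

49.20

E[Y²] = (3)²(0.36) + (5)²(0.08) + (7)²(0.28) + (9)²(0.16) + (12)²(0.12) = 49.2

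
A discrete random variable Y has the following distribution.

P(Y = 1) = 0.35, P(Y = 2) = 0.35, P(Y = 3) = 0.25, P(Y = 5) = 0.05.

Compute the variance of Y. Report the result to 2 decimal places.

1.05

E[Y] = (1)(0.35) + (2)(0.35) + (3)(0.25) + (5)(0.05) = 2.05
E[Y²] = (1)²(0.35) + (2)²(0.35) + (3)²(0.25) + (5)²(0.05) = 5.25
Var(Y) = E[Y²] − (E[Y])² = 5.25 − (2.05)² = 1.0475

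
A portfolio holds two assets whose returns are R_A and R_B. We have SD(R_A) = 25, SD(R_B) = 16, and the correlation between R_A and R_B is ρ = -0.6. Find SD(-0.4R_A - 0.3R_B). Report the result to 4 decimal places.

8.0895

V(R_A) = (25)² = 625;  V(R_B) = (16)² = 256
cov(R_A,R_B) = ρ·SD(R_A)·SD(R_B) = -0.6·25·16 = -240
V(-0.4R_A - 0.3R_B) = (-0.4)²·V(R_A) + (-0.3)²·V(R_B) + 2·(-0.4)·(-0.3)·cov(R_A,R_B)
= 0.16·625 + 0.09·256 + 0.24·-240 = 65.44
SD(-0.4R_A - 0.3R_B) = √65.44 ≈ 8.0895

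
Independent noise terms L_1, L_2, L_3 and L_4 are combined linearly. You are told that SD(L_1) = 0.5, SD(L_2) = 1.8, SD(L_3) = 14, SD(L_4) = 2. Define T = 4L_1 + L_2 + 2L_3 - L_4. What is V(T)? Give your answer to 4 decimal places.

795.2400

V(L_1) = 0.25, V(L_2) = 3.24, V(L_3) = 196, V(L_4) = 4
By independence, V(T) = (4)²V(L_1) + (1)²V(L_2) + (2)²V(L_3) + (-1)²V(L_4)
= (4)²·0.25 + (1)²·3.24 + (2)²·196 + (-1)²·4 = 795.24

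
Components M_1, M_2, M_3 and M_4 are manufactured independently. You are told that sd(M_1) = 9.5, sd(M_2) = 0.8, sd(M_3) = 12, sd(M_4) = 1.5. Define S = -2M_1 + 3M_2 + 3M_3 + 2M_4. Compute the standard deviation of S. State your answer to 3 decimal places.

40.887

var(M_1) = 90.25, var(M_2) = 0.64, var(M_3) = 144, var(M_4) = 2.25
By independence, var(S) = (-2)²var(M_1) + (3)²var(M_2) + (3)²var(M_3) + (2)²var(M_4)
= (-2)²·90.25 + (3)²·0.64 + (3)²·144 + (2)²·2.25 = 1671.76
sd(S) = √1671.76 ≈ 40.887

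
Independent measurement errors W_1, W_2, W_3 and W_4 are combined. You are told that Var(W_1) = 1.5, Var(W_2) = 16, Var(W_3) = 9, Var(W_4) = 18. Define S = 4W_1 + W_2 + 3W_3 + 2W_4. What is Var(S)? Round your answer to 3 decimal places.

193.000

By independence, Var(S) = (4)²Var(W_1) + (1)²Var(W_2) + (3)²Var(W_3) + (2)²Var(W_4)
= (4)²·1.5 + (1)²·16 + (3)²·9 + (2)²·18 = 193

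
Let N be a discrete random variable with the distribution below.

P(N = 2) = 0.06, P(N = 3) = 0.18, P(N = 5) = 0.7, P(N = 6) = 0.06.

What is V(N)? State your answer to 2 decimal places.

1.09

E[N] = (2)(0.06) + (3)(0.18) + (5)(0.7) + (6)(0.06) = 4.52
E[N²] = (2)²(0.06) + (3)²(0.18) + (5)²(0.7) + (6)²(0.06) = 21.52
V(N) = E[N²] − (E[N])² = 21.52 − (4.52)² = 1.0896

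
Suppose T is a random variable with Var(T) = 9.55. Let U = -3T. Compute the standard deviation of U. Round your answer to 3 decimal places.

9.271

Var(-3T) = (-3)²·9.55 = 85.95
σ(U) = √85.95 ≈ 9.271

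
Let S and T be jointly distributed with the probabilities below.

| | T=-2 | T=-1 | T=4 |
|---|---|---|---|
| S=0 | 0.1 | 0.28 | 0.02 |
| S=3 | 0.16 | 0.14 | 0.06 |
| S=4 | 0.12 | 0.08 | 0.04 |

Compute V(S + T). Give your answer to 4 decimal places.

6.8324

E[S] = 2.04,  E[T] = -0.78,  E[ST] = -1.3
V(S) = 7.08 − (2.04)² = 2.9184;  V(T) = 3.94 − (-0.78)² = 3.3316
cov(S,T) = -1.3 − (2.04)(-0.78) = 0.2912
V(S + T) = (1)²·2.9184 + (1)²·3.3316 + 2·(1)·(1)·0.2912 = 6.8324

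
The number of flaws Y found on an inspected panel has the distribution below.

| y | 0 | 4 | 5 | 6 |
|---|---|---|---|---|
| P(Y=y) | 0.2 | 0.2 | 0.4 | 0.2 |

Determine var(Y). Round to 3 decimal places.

4.400

E[Y] = (0)(0.2) + (4)(0.2) + (5)(0.4) + (6)(0.2) = 4
E[Y²] = (0)²(0.2) + (4)²(0.2) + (5)²(0.4) + (6)²(0.2) = 20.4
var(Y) = E[Y²] − (E[Y])² = 20.4 − (4)² = 4.4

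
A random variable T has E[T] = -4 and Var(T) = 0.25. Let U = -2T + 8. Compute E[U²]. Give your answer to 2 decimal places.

E[-2T + 8] = -2·-4 + 8 = 16
Var(-2T + 8) = (-2)²·0.25 = 1
E[U²] = Var(U) + (E[U])² = 1 + (16)² = 257

257.00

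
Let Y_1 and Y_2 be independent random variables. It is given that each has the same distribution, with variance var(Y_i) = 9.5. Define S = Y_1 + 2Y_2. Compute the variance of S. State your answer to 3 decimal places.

47.500

By independence, var(S) = (1)²var(Y_1) + (2)²var(Y_2)
= (1)²·9.5 + (2)²·9.5 = 47.5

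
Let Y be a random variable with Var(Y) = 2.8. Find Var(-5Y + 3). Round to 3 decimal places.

70.000

Var(-5Y + 3) = (-5)²·Var(Y) = 25·2.8 = 70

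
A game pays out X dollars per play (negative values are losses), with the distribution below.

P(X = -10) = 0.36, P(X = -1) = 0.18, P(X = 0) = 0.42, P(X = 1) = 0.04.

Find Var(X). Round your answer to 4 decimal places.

E[X] = (-10)(0.36) + (-1)(0.18) + (0)(0.42) + (1)(0.04) = -3.74
E[X²] = (-10)²(0.36) + (-1)²(0.18) + (0)²(0.42) + (1)²(0.04) = 36.22
Var(X) = E[X²] − (E[X])² = 36.22 − (-3.74)² = 22.2324

22.2324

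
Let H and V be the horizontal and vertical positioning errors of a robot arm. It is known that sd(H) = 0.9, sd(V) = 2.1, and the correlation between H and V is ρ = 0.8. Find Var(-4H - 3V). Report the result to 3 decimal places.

Var(H) = (0.9)² = 0.81;  Var(V) = (2.1)² = 4.41
Cov(H,V) = ρ·sd(H)·sd(V) = 0.8·0.9·2.1 = 1.512
Var(-4H - 3V) = (-4)²·Var(H) + (-3)²·Var(V) + 2·(-4)·(-3)·Cov(H,V)
= 16·0.81 + 9·4.41 + 24·1.512 = 88.938

88.938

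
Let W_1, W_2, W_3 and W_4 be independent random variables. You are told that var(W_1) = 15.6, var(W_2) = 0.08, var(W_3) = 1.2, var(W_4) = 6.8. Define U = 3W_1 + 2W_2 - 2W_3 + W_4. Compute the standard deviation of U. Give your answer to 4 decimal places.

By independence, var(U) = (3)²var(W_1) + (2)²var(W_2) + (-2)²var(W_3) + (1)²var(W_4)
= (3)²·15.6 + (2)²·0.08 + (-2)²·1.2 + (1)²·6.8 = 152.32
sd(U) = √152.32 ≈ 12.3418

12.3418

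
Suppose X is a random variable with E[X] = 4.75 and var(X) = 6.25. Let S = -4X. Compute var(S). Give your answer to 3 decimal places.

100.000

var(-4X) = (-4)²·var(X) = 16·6.25 = 100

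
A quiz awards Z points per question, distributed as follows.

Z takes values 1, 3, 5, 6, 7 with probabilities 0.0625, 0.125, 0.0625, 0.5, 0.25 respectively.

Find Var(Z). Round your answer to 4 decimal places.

E[Z] = (1)(0.0625) + (3)(0.125) + (5)(0.0625) + (6)(0.5) + (7)(0.25) = 5.5
E[Z²] = (1)²(0.0625) + (3)²(0.125) + (5)²(0.0625) + (6)²(0.5) + (7)²(0.25) = 33
Var(Z) = E[Z²] − (E[Z])² = 33 − (5.5)² = 2.75

2.7500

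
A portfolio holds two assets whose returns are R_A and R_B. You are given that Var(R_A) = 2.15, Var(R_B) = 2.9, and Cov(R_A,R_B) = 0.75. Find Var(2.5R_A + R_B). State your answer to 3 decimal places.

Var(2.5R_A + R_B) = (2.5)²·Var(R_A) + (1)²·Var(R_B) + 2·(2.5)·(1)·Cov(R_A,R_B)
= 6.25·2.15 + 1·2.9 + 5·0.75 = 20.0875

20.088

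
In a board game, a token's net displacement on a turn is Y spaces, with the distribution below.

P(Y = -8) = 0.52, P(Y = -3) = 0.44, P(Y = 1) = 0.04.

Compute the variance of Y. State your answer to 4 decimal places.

7.6864

E[Y] = (-8)(0.52) + (-3)(0.44) + (1)(0.04) = -5.44
E[Y²] = (-8)²(0.52) + (-3)²(0.44) + (1)²(0.04) = 37.28
V(Y) = E[Y²] − (E[Y])² = 37.28 − (-5.44)² = 7.6864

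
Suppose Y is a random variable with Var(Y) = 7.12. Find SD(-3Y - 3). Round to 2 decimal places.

Var(-3Y - 3) = (-3)²·7.12 = 64.08
SD(-3Y - 3) = √64.08 ≈ 8.00

8.00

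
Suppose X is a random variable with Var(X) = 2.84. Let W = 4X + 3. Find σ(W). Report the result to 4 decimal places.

Var(4X + 3) = (4)²·2.84 = 45.44
σ(W) = √45.44 ≈ 6.7409

6.7409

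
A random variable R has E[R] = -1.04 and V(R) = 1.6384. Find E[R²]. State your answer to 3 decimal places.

2.720

E[R²] = V(R) + (E[R])² = 1.6384 + (-1.04)² = 2.72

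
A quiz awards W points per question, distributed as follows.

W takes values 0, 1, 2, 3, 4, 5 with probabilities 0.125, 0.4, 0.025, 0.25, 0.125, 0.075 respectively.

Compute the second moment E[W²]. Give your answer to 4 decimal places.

6.6250

E[W²] = (0)²(0.125) + (1)²(0.4) + (2)²(0.025) + (3)²(0.25) + (4)²(0.125) + (5)²(0.075) = 6.625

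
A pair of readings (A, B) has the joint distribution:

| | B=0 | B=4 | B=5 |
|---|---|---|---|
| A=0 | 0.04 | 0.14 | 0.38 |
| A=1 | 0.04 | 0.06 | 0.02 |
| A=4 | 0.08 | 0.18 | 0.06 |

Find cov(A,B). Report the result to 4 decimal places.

E[A] = 1.4,  E[B] = 3.82
E[AB] = 4.42
cov(A,B) = E[AB] − E[A]E[B] = 4.42 − (1.4)(3.82) = -0.928

-0.9280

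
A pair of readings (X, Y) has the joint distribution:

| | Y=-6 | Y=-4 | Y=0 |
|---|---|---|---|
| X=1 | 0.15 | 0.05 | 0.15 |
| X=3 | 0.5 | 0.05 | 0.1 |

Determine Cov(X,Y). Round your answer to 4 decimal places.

-0.8100

E[X] = 2.3,  E[Y] = -4.3
E[XY] = -10.7
Cov(X,Y) = E[XY] − E[X]E[Y] = -10.7 − (2.3)(-4.3) = -0.81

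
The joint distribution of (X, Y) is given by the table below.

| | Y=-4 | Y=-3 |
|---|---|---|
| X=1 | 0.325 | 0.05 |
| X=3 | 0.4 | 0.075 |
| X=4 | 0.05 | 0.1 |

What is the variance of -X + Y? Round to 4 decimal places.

E[X] = 2.4,  E[Y] = -3.775,  E[XY] = -8.925
V(X) = 7.05 − (2.4)² = 1.29;  V(Y) = 14.425 − (-3.775)² = 0.174375
Cov(X,Y) = -8.925 − (2.4)(-3.775) = 0.135
V(-X + Y) = (-1)²·1.29 + (1)²·0.174375 + 2·(-1)·(1)·0.135 = 1.194375

1.1944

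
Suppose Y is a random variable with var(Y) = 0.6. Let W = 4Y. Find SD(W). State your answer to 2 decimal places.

3.10

var(4Y) = (4)²·0.6 = 9.6
SD(W) = √9.6 ≈ 3.10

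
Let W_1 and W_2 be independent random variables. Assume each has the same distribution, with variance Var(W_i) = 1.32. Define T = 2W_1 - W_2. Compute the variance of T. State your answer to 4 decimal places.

By independence, Var(T) = (2)²Var(W_1) + (-1)²Var(W_2)
= (2)²·1.32 + (-1)²·1.32 = 6.6

6.6000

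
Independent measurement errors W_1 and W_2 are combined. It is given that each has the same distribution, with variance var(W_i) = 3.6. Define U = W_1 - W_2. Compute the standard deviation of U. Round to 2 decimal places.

2.68

By independence, var(U) = (1)²var(W_1) + (-1)²var(W_2)
= (1)²·3.6 + (-1)²·3.6 = 7.2
SD(U) = √7.2 ≈ 2.68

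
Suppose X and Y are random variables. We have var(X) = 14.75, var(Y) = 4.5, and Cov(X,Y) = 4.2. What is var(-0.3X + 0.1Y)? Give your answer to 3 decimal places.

1.121

var(-0.3X + 0.1Y) = (-0.3)²·var(X) + (0.1)²·var(Y) + 2·(-0.3)·(0.1)·Cov(X,Y)
= 0.09·14.75 + 0.01·4.5 + -0.06·4.2 = 1.1205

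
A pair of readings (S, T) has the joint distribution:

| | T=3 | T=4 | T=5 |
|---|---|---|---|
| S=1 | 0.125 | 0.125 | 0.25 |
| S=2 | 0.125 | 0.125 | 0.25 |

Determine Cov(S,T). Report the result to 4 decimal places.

0.0000

E[S] = 1.5,  E[T] = 4.25
E[ST] = 6.375
Cov(S,T) = E[ST] − E[S]E[T] = 6.375 − (1.5)(4.25) = 0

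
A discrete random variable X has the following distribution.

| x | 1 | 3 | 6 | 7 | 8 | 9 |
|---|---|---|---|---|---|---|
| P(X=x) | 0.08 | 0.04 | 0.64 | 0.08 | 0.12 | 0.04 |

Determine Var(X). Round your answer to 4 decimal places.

E[X] = (1)(0.08) + (3)(0.04) + (6)(0.64) + (7)(0.08) + (8)(0.12) + (9)(0.04) = 5.92
E[X²] = (1)²(0.08) + (3)²(0.04) + (6)²(0.64) + (7)²(0.08) + (8)²(0.12) + (9)²(0.04) = 38.32
Var(X) = E[X²] − (E[X])² = 38.32 − (5.92)² = 3.2736

3.2736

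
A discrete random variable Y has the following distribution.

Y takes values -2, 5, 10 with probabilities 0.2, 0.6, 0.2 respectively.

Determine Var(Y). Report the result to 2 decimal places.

14.64

E[Y] = (-2)(0.2) + (5)(0.6) + (10)(0.2) = 4.6
E[Y²] = (-2)²(0.2) + (5)²(0.6) + (10)²(0.2) = 35.8
Var(Y) = E[Y²] − (E[Y])² = 35.8 − (4.6)² = 14.64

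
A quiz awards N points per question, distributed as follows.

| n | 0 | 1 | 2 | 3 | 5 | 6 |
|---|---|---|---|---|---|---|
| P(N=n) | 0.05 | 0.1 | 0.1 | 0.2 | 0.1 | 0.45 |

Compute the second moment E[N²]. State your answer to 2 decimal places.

21.00

E[N²] = (0)²(0.05) + (1)²(0.1) + (2)²(0.1) + (3)²(0.2) + (5)²(0.1) + (6)²(0.45) = 21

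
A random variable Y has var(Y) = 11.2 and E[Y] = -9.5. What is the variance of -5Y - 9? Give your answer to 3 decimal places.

var(-5Y - 9) = (-5)²·var(Y) = 25·11.2 = 280

280.000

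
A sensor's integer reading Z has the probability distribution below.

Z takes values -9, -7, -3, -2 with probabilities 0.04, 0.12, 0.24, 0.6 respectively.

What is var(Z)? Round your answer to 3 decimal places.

E[Z] = (-9)(0.04) + (-7)(0.12) + (-3)(0.24) + (-2)(0.6) = -3.12
E[Z²] = (-9)²(0.04) + (-7)²(0.12) + (-3)²(0.24) + (-2)²(0.6) = 13.68
var(Z) = E[Z²] − (E[Z])² = 13.68 − (-3.12)² = 3.9456

3.946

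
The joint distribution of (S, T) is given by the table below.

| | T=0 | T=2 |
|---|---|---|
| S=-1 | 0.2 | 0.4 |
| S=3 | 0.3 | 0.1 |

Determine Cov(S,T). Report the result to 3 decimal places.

E[S] = 0.6,  E[T] = 1
E[ST] = -0.2
Cov(S,T) = E[ST] − E[S]E[T] = -0.2 − (0.6)(1) = -0.8

-0.800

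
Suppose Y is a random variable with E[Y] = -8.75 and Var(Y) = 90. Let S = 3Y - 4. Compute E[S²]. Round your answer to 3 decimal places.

E[3Y - 4] = 3·-8.75 − 4 = -30.25
Var(3Y - 4) = (3)²·90 = 810
E[S²] = Var(S) + (E[S])² = 810 + (-30.25)² = 1725.0625

1725.063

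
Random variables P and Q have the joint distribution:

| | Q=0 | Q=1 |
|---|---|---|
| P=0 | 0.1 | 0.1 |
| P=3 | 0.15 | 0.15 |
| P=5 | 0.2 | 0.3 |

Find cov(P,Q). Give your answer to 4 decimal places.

E[P] = 3.4,  E[Q] = 0.55
E[PQ] = 1.95
cov(P,Q) = E[PQ] − E[P]E[Q] = 1.95 − (3.4)(0.55) = 0.08

0.0800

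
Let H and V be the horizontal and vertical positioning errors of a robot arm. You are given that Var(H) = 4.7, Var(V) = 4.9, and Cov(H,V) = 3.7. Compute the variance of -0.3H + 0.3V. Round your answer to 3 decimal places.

0.198

Var(-0.3H + 0.3V) = (-0.3)²·Var(H) + (0.3)²·Var(V) + 2·(-0.3)·(0.3)·Cov(H,V)
= 0.09·4.7 + 0.09·4.9 + -0.18·3.7 = 0.198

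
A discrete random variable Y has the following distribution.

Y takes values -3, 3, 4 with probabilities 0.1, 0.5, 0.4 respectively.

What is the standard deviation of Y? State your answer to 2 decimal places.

E[Y] = (-3)(0.1) + (3)(0.5) + (4)(0.4) = 2.8
E[Y²] = (-3)²(0.1) + (3)²(0.5) + (4)²(0.4) = 11.8
var(Y) = E[Y²] − (E[Y])² = 11.8 − (2.8)² = 3.96
sd(Y) = √3.96 ≈ 1.99

1.99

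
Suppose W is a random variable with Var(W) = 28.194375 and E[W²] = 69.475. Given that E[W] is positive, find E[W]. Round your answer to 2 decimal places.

(E[W])² = E[W²] − Var(W) = 69.475 − 28.194375 = 41.280625
E[W] = √41.280625 = 6.425

6.43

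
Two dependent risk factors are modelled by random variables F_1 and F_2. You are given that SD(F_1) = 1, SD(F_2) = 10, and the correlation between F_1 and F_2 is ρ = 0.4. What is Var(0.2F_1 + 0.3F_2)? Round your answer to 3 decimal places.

9.520

Var(F_1) = (1)² = 1;  Var(F_2) = (10)² = 100
Cov(F_1,F_2) = ρ·SD(F_1)·SD(F_2) = 0.4·1·10 = 4
Var(0.2F_1 + 0.3F_2) = (0.2)²·Var(F_1) + (0.3)²·Var(F_2) + 2·(0.2)·(0.3)·Cov(F_1,F_2)
= 0.04·1 + 0.09·100 + 0.12·4 = 9.52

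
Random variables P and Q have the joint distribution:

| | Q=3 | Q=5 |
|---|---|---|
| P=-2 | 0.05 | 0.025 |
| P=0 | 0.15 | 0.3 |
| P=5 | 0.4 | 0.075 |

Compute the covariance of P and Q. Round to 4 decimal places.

E[P] = 2.225,  E[Q] = 3.8
E[PQ] = 7.325
Cov(P,Q) = E[PQ] − E[P]E[Q] = 7.325 − (2.225)(3.8) = -1.13

-1.1300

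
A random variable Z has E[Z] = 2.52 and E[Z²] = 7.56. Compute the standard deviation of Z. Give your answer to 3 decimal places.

Var(Z) = 7.56 − (2.52)² = 1.2096
SD(Z) = √1.2096 ≈ 1.100

1.100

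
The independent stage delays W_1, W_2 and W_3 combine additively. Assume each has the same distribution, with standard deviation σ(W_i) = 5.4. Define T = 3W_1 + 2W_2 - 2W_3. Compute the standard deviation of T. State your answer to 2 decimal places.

Var(W_i) = (5.4)² = 29.16
By independence, Var(T) = (3)²Var(W_1) + (2)²Var(W_2) + (-2)²Var(W_3)
= (3)²·29.16 + (2)²·29.16 + (-2)²·29.16 = 495.72
σ(T) = √495.72 ≈ 22.26

22.26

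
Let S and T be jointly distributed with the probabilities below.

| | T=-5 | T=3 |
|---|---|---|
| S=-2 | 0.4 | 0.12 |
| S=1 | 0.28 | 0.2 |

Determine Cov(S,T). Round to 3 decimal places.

E[S] = -0.56,  E[T] = -2.44
E[ST] = 2.48
Cov(S,T) = E[ST] − E[S]E[T] = 2.48 − (-0.56)(-2.44) = 1.1136

1.114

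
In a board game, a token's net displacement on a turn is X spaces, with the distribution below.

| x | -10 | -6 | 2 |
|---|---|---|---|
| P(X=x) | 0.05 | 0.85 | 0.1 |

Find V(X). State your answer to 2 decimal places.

6.84

E[X] = (-10)(0.05) + (-6)(0.85) + (2)(0.1) = -5.4
E[X²] = (-10)²(0.05) + (-6)²(0.85) + (2)²(0.1) = 36
V(X) = E[X²] − (E[X])² = 36 − (-5.4)² = 6.84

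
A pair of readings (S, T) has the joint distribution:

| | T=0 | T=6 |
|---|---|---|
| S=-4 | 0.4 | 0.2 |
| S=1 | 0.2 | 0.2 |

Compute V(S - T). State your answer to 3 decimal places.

E[S] = -2,  E[T] = 2.4,  E[ST] = -3.6
V(S) = 10 − (-2)² = 6;  V(T) = 14.4 − (2.4)² = 8.64
cov(S,T) = -3.6 − (-2)(2.4) = 1.2
V(S - T) = (1)²·6 + (-1)²·8.64 + 2·(1)·(-1)·1.2 = 12.24

12.240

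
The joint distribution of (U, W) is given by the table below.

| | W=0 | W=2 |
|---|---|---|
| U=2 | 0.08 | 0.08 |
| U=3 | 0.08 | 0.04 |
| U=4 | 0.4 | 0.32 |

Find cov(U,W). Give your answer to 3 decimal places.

E[U] = 3.56,  E[W] = 0.88
E[UW] = 3.12
cov(U,W) = E[UW] − E[U]E[W] = 3.12 − (3.56)(0.88) = -0.0128

-0.013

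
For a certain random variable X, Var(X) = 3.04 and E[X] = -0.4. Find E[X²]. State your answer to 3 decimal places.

3.200

E[X²] = Var(X) + (E[X])² = 3.04 + (-0.4)² = 3.2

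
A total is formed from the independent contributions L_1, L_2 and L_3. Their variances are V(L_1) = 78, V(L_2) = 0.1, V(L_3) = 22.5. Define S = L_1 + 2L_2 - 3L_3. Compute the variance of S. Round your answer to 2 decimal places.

280.90

By independence, V(S) = (1)²V(L_1) + (2)²V(L_2) + (-3)²V(L_3)
= (1)²·78 + (2)²·0.1 + (-3)²·22.5 = 280.9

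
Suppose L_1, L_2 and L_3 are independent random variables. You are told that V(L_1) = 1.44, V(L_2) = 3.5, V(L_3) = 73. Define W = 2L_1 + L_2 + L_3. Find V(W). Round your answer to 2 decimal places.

82.26

By independence, V(W) = (2)²V(L_1) + (1)²V(L_2) + (1)²V(L_3)
= (2)²·1.44 + (1)²·3.5 + (1)²·73 = 82.26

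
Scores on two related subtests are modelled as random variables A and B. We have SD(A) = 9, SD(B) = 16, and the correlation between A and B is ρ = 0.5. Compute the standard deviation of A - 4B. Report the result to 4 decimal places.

60.0083

V(A) = (9)² = 81;  V(B) = (16)² = 256
Cov(A,B) = ρ·SD(A)·SD(B) = 0.5·9·16 = 72
V(A - 4B) = (1)²·V(A) + (-4)²·V(B) + 2·(1)·(-4)·Cov(A,B)
= 1·81 + 16·256 + -8·72 = 3601
SD(A - 4B) = √3601 ≈ 60.0083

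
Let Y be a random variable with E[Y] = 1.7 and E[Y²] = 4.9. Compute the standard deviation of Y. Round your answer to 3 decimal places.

1.418

V(Y) = 4.9 − (1.7)² = 2.01
SD(Y) = √2.01 ≈ 1.418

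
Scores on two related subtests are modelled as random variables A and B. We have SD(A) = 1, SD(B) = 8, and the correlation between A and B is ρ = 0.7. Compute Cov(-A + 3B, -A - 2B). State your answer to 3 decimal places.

-388.600

V(A) = (1)² = 1;  V(B) = (8)² = 64
Cov(A,B) = ρ·SD(A)·SD(B) = 0.7·1·8 = 5.6
Cov(-A + 3B, -A - 2B) = (-1)(-1)V(A) + (3)(-2)V(B) + [(-1)(-2) + (3)(-1)]Cov(A,B)
= 1·1 + -6·64 + -1·5.6 = -388.6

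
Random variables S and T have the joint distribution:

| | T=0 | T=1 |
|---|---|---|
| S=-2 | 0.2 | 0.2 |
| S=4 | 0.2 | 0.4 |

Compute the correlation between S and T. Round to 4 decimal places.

0.1667

E[S] = 1.6,  E[T] = 0.6
E[ST] = 1.2
Cov(S,T) = E[ST] − E[S]E[T] = 1.2 − (1.6)(0.6) = 0.24
V(S) = 8.64,  V(T) = 0.24
ρ = 0.24 / √(8.64·0.24) ≈ 0.1667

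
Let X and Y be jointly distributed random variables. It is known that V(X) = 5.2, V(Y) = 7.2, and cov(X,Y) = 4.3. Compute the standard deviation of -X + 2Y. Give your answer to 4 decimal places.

4.0988

V(-X + 2Y) = (-1)²·V(X) + (2)²·V(Y) + 2·(-1)·(2)·cov(X,Y)
= 1·5.2 + 4·7.2 + -4·4.3 = 16.8
SD(-X + 2Y) = √16.8 ≈ 4.0988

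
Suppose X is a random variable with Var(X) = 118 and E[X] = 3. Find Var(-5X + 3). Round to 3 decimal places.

Var(-5X + 3) = (-5)²·Var(X) = 25·118 = 2950

2950.000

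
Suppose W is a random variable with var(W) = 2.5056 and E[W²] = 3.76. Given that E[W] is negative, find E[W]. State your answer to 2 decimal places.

(E[W])² = E[W²] − var(W) = 3.76 − 2.5056 = 1.2544
E[W] = −√1.2544 = -1.12

-1.12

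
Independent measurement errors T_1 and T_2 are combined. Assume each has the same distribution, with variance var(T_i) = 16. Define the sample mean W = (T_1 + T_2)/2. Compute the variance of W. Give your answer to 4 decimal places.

By independence, var(W) = (0.5)²var(T_1) + (0.5)²var(T_2)
= (0.5)²·16 + (0.5)²·16 = 8

8.0000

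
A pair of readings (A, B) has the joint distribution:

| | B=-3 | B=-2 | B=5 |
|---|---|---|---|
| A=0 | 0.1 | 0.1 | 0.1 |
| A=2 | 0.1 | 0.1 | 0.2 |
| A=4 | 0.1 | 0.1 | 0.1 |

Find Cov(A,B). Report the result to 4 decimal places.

0.0000

E[A] = 2,  E[B] = 0.5
E[AB] = 1
Cov(A,B) = E[AB] − E[A]E[B] = 1 − (2)(0.5) = 0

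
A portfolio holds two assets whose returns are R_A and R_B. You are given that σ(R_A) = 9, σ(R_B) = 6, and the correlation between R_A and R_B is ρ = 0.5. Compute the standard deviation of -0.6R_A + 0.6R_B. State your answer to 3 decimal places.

4.762

Var(R_A) = (9)² = 81;  Var(R_B) = (6)² = 36
Cov(R_A,R_B) = ρ·σ(R_A)·σ(R_B) = 0.5·9·6 = 27
Var(-0.6R_A + 0.6R_B) = (-0.6)²·Var(R_A) + (0.6)²·Var(R_B) + 2·(-0.6)·(0.6)·Cov(R_A,R_B)
= 0.36·81 + 0.36·36 + -0.72·27 = 22.68
σ(-0.6R_A + 0.6R_B) = √22.68 ≈ 4.762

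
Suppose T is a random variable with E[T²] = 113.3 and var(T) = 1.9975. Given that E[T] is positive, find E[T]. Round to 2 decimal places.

(E[T])² = E[T²] − var(T) = 113.3 − 1.9975 = 111.3025
E[T] = √111.3025 = 10.55

10.55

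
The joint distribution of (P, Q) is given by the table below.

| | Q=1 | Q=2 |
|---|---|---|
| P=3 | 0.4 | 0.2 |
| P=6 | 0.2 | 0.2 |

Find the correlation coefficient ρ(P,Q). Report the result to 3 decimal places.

E[P] = 4.2,  E[Q] = 1.4
E[PQ] = 6
cov(P,Q) = E[PQ] − E[P]E[Q] = 6 − (4.2)(1.4) = 0.12
Var(P) = 2.16,  Var(Q) = 0.24
ρ = 0.12 / √(2.16·0.24) ≈ 0.167

0.167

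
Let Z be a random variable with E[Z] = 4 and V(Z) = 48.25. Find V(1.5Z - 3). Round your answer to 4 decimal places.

V(1.5Z - 3) = (1.5)²·V(Z) = 2.25·48.25 = 108.5625

108.5625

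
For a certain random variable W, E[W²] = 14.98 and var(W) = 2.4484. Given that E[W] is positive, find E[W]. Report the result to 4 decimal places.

3.5400

(E[W])² = E[W²] − var(W) = 14.98 − 2.4484 = 12.5316
E[W] = √12.5316 = 3.54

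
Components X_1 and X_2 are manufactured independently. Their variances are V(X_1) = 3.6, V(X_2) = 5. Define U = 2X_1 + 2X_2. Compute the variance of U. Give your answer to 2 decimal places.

By independence, V(U) = (2)²V(X_1) + (2)²V(X_2)
= (2)²·3.6 + (2)²·5 = 34.4

34.40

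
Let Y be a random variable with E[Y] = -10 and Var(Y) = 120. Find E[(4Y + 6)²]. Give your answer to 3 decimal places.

3076.000

E[4Y + 6] = 4·-10 + 6 = -34
Var(4Y + 6) = (4)²·120 = 1920
E[(4Y + 6)²] = Var((4Y + 6)) + (E[(4Y + 6)])² = 1920 + (-34)² = 3076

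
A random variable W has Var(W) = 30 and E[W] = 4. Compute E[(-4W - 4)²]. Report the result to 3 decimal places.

E[-4W - 4] = -4·4 − 4 = -20
Var(-4W - 4) = (-4)²·30 = 480
E[(-4W - 4)²] = Var((-4W - 4)) + (E[(-4W - 4)])² = 480 + (-20)² = 880

880.000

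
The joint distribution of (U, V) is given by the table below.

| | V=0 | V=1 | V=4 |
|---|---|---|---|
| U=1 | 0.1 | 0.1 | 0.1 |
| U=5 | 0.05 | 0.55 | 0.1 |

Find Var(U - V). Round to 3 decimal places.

5.628

E[U] = 3.8,  E[V] = 1.45,  E[UV] = 5.25
Var(U) = 17.8 − (3.8)² = 3.36;  Var(V) = 3.85 − (1.45)² = 1.7475
Cov(U,V) = 5.25 − (3.8)(1.45) = -0.26
Var(U - V) = (1)²·3.36 + (-1)²·1.7475 + 2·(1)·(-1)·-0.26 = 5.6275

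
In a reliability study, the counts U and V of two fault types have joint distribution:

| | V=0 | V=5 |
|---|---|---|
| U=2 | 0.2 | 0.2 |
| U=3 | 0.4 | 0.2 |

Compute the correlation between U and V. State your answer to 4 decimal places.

-0.1667

E[U] = 2.6,  E[V] = 2
E[UV] = 5
cov(U,V) = E[UV] − E[U]E[V] = 5 − (2.6)(2) = -0.2
Var(U) = 0.24,  Var(V) = 6
ρ = -0.2 / √(0.24·6) ≈ -0.1667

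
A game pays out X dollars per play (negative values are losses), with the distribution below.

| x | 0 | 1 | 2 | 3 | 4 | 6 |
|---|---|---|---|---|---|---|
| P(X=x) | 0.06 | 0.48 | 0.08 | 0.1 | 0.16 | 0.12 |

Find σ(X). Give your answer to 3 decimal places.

1.814

E[X] = (0)(0.06) + (1)(0.48) + (2)(0.08) + (3)(0.1) + (4)(0.16) + (6)(0.12) = 2.3
E[X²] = (0)²(0.06) + (1)²(0.48) + (2)²(0.08) + (3)²(0.1) + (4)²(0.16) + (6)²(0.12) = 8.58
V(X) = E[X²] − (E[X])² = 8.58 − (2.3)² = 3.29
σ(X) = √3.29 ≈ 1.814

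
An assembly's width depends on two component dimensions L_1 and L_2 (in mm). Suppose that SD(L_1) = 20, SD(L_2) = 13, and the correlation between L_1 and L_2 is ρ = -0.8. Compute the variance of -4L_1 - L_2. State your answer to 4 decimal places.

V(L_1) = (20)² = 400;  V(L_2) = (13)² = 169
Cov(L_1,L_2) = ρ·SD(L_1)·SD(L_2) = -0.8·20·13 = -208
V(-4L_1 - L_2) = (-4)²·V(L_1) + (-1)²·V(L_2) + 2·(-4)·(-1)·Cov(L_1,L_2)
= 16·400 + 1·169 + 8·-208 = 4905

4905.0000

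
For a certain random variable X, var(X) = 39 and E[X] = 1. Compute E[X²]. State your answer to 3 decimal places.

40.000

E[X²] = var(X) + (E[X])² = 39 + (1)² = 40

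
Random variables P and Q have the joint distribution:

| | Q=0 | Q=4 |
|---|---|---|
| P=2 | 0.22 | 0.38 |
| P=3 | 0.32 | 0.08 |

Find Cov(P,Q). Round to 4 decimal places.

E[P] = 2.4,  E[Q] = 1.84
E[PQ] = 4
Cov(P,Q) = E[PQ] − E[P]E[Q] = 4 − (2.4)(1.84) = -0.416

-0.4160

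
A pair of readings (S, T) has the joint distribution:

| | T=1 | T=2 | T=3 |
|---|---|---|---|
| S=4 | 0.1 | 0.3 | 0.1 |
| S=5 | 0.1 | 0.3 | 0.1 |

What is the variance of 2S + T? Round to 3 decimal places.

E[S] = 4.5,  E[T] = 2,  E[ST] = 9
var(S) = 20.5 − (4.5)² = 0.25;  var(T) = 4.4 − (2)² = 0.4
cov(S,T) = 9 − (4.5)(2) = 0
var(2S + T) = (2)²·0.25 + (1)²·0.4 + 2·(2)·(1)·0 = 1.4

1.400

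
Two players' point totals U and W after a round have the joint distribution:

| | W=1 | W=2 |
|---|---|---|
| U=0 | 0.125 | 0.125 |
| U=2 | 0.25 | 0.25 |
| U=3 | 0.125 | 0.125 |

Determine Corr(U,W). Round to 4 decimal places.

E[U] = 1.75,  E[W] = 1.5
E[UW] = 2.625
Cov(U,W) = E[UW] − E[U]E[W] = 2.625 − (1.75)(1.5) = 0
var(U) = 1.1875,  var(W) = 0.25
ρ = 0 / √(1.1875·0.25) ≈ 0.0000

0.0000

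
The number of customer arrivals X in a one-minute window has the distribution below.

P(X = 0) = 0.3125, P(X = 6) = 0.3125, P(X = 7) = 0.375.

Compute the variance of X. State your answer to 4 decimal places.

E[X] = (0)(0.3125) + (6)(0.3125) + (7)(0.375) = 4.5
E[X²] = (0)²(0.3125) + (6)²(0.3125) + (7)²(0.375) = 29.625
Var(X) = E[X²] − (E[X])² = 29.625 − (4.5)² = 9.375

9.3750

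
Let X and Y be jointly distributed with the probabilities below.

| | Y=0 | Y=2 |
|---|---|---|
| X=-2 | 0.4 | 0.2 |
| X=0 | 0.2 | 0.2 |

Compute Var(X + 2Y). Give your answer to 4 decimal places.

E[X] = -1.2,  E[Y] = 0.8,  E[XY] = -0.8
Var(X) = 2.4 − (-1.2)² = 0.96;  Var(Y) = 1.6 − (0.8)² = 0.96
Cov(X,Y) = -0.8 − (-1.2)(0.8) = 0.16
Var(X + 2Y) = (1)²·0.96 + (2)²·0.96 + 2·(1)·(2)·0.16 = 5.44

5.4400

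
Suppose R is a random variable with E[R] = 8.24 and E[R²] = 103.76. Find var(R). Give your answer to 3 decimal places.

35.862

var(R) = 103.76 − (8.24)² = 35.8624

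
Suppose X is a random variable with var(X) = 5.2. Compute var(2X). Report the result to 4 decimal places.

var(2X) = (2)²·var(X) = 4·5.2 = 20.8

20.8000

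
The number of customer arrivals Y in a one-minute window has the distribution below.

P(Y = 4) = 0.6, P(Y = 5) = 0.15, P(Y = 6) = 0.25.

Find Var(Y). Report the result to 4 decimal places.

E[Y] = (4)(0.6) + (5)(0.15) + (6)(0.25) = 4.65
E[Y²] = (4)²(0.6) + (5)²(0.15) + (6)²(0.25) = 22.35
Var(Y) = E[Y²] − (E[Y])² = 22.35 − (4.65)² = 0.7275

0.7275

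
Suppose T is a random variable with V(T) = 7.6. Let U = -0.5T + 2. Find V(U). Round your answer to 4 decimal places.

1.9000

V(-0.5T + 2) = (-0.5)²·V(T) = 0.25·7.6 = 1.9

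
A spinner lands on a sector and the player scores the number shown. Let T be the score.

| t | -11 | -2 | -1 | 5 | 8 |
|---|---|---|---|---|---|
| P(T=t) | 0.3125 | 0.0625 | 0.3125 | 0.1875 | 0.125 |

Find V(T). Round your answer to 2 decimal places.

47.31

E[T] = (-11)(0.3125) + (-2)(0.0625) + (-1)(0.3125) + (5)(0.1875) + (8)(0.125) = -1.9375
E[T²] = (-11)²(0.3125) + (-2)²(0.0625) + (-1)²(0.3125) + (5)²(0.1875) + (8)²(0.125) = 51.0625
V(T) = E[T²] − (E[T])² = 51.0625 − (-1.9375)² = 47.30859375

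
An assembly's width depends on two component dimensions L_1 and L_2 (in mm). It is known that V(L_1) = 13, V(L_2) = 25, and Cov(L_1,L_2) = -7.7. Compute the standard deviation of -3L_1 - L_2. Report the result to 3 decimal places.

9.788

V(-3L_1 - L_2) = (-3)²·V(L_1) + (-1)²·V(L_2) + 2·(-3)·(-1)·Cov(L_1,L_2)
= 9·13 + 1·25 + 6·-7.7 = 95.8
SD(-3L_1 - L_2) = √95.8 ≈ 9.788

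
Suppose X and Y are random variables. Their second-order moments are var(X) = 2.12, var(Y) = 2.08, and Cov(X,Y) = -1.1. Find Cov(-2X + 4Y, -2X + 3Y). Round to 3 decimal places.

Cov(-2X + 4Y, -2X + 3Y) = (-2)(-2)var(X) + (4)(3)var(Y) + [(-2)(3) + (4)(-2)]Cov(X,Y)
= 4·2.12 + 12·2.08 + -14·-1.1 = 48.84

48.840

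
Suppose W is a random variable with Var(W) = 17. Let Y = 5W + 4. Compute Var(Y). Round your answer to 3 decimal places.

425.000

Var(5W + 4) = (5)²·Var(W) = 25·17 = 425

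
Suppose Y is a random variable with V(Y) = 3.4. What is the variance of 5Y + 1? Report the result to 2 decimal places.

V(5Y + 1) = (5)²·V(Y) = 25·3.4 = 85

85.00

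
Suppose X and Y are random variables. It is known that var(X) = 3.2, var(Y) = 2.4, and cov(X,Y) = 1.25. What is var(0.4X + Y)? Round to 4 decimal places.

3.9120

var(0.4X + Y) = (0.4)²·var(X) + (1)²·var(Y) + 2·(0.4)·(1)·cov(X,Y)
= 0.16·3.2 + 1·2.4 + 0.8·1.25 = 3.912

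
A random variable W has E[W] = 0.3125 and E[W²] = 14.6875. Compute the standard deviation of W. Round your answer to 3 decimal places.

3.820

Var(W) = 14.6875 − (0.3125)² = 14.58984375
SD(W) = √14.58984375 ≈ 3.820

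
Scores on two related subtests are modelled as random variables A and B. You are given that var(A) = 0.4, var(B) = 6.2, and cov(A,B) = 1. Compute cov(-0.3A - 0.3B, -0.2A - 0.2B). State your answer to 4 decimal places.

cov(-0.3A - 0.3B, -0.2A - 0.2B) = (-0.3)(-0.2)var(A) + (-0.3)(-0.2)var(B) + [(-0.3)(-0.2) + (-0.3)(-0.2)]cov(A,B)
= 0.06·0.4 + 0.06·6.2 + 0.12·1 = 0.516

0.5160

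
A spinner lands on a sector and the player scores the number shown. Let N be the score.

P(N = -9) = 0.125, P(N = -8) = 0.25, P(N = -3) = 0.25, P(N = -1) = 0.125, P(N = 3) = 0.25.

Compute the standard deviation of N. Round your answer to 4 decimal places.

4.4931

E[N] = (-9)(0.125) + (-8)(0.25) + (-3)(0.25) + (-1)(0.125) + (3)(0.25) = -3.25
E[N²] = (-9)²(0.125) + (-8)²(0.25) + (-3)²(0.25) + (-1)²(0.125) + (3)²(0.25) = 30.75
Var(N) = E[N²] − (E[N])² = 30.75 − (-3.25)² = 20.1875
SD(N) = √20.1875 ≈ 4.4931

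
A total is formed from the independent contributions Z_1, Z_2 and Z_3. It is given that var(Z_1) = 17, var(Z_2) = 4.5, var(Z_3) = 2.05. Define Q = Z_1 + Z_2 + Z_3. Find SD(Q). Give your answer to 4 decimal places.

4.8528

By independence, var(Q) = (1)²var(Z_1) + (1)²var(Z_2) + (1)²var(Z_3)
= (1)²·17 + (1)²·4.5 + (1)²·2.05 = 23.55
SD(Q) = √23.55 ≈ 4.8528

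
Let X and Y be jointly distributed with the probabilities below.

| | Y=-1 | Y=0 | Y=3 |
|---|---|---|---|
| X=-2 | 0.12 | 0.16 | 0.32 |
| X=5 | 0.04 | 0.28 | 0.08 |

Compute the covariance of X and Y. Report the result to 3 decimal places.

E[X] = 0.8,  E[Y] = 1.04
E[XY] = -0.68
Cov(X,Y) = E[XY] − E[X]E[Y] = -0.68 − (0.8)(1.04) = -1.512

-1.512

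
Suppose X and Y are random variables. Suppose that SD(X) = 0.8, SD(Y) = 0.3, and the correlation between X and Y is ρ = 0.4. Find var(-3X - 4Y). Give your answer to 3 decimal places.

9.504

var(X) = (0.8)² = 0.64;  var(Y) = (0.3)² = 0.09
Cov(X,Y) = ρ·SD(X)·SD(Y) = 0.4·0.8·0.3 = 0.096
var(-3X - 4Y) = (-3)²·var(X) + (-4)²·var(Y) + 2·(-3)·(-4)·Cov(X,Y)
= 9·0.64 + 16·0.09 + 24·0.096 = 9.504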